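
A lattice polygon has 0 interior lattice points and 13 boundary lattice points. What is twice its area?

By Pick's theorem, A = I + B/2 − 1 = 0 + 13/2 − 1 = 11/2.
Hence 2A = 11.

11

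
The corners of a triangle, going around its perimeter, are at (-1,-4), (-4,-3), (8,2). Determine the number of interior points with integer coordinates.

12

Using the shoelace formula, 2A = |[(-1)·(-3) − (-4)·(-4)] + [(-4)·2 − 8·(-3)] + [8·(-4) − (-1)·2]| = 27, so the area is 27/2.
Summing gcd(|Δx|,|Δy|) over the edges gives the boundary count: gcd(3,1) + gcd(12,5) + gcd(9,6) = 1+1+3 = 5.
Pick's theorem gives I = A − B/2 + 1 = 27/2 − 5/2 + 1 = 12.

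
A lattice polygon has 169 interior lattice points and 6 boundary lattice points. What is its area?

By Pick's theorem, A = I + B/2 − 1 = 169 + 6/2 − 1 = 171.

171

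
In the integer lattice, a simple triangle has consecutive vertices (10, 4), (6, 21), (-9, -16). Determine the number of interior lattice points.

201

By the shoelace formula, twice the signed area is |[10·21 − 6·4] + [6·(-16) − (-9)·21] + [(-9)·4 − 10·(-16)]| = 403, so the area is 201.5.
The number of boundary lattice points is Σ gcd(|Δx|,|Δy|) = gcd(4,17) + gcd(15,37) + gcd(19,20) = 1+1+1 = 3.
By Pick's theorem A = I + B/2 − 1, so I = 201.5 − 3/2 + 1 = 201.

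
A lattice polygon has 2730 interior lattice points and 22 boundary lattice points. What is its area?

Pick's theorem states A = I + B/2 − 1, so A = 2730 + 22/2 − 1 = 2740.

2740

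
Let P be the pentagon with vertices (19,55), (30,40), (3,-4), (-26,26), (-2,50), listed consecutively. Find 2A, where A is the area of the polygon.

The shoelace formula gives twice the area as |[19·40 − 30·55] + [30·(-4) − 3·40] + [3·26 − (-26)·(-4)] + [(-26)·50 − (-2)·26] + [(-2)·55 − 19·50]| = 3464, so the area is 1732.

3464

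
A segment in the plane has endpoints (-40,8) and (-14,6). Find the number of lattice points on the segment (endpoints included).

3

The number of lattice points on a segment between lattice points is gcd(|Δx|,|Δy|) + 1 = gcd(26,2) + 1 = 2 + 1 = 3.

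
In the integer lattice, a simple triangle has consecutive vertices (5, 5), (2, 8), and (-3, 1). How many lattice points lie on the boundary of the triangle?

8

The number of boundary lattice points is Σ gcd(|Δx|,|Δy|) = gcd(3,3) + gcd(5,7) + gcd(8,4) = 3+1+4 = 8.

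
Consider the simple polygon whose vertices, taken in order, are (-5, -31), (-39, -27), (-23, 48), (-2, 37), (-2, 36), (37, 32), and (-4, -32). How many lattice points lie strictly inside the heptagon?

3401

The shoelace formula gives twice the area as |((-5)·(-27) − (-39)·(-31)) + ((-39)·48 − (-23)·(-27)) + ((-23)·37 − (-2)·48) + ((-2)·36 − (-2)·37) + ((-2)·32 − 37·36) + (37·(-32) − (-4)·32) + ((-4)·(-31) − (-5)·(-32))| = 6808, so the area is 3404.
The number of boundary lattice points is Σ gcd(|Δx|,|Δy|) = gcd(34,4) + gcd(16,75) + gcd(21,11) + gcd(0,1) + gcd(39,4) + gcd(41,64) + gcd(1,1) = 2+1+1+1+1+1+1 = 8.
Pick's theorem gives I = A − B/2 + 1 = 3404 − 8/2 + 1 = 3401.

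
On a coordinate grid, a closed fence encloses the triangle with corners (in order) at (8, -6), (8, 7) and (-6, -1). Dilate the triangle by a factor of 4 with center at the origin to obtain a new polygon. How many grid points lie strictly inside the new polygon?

1425

Using the shoelace formula, 2A = |(8·7 − 8·(-6)) + (8·(-1) − (-6)·7) + ((-6)·(-6) − 8·(-1))| = 182, so the area is 91.
Summing gcd(|Δx|,|Δy|) over the edges gives the boundary count: gcd(0,13) + gcd(14,8) + gcd(14,5) = 13+2+1 = 16.
Scaling by 4 multiplies the area by 4² = 16 (so the new area is 1456) and multiplies the boundary lattice-point count by 4, giving 64.
By Pick's theorem, the interior count of the dilated polygon is 1456 − 64/2 + 1 = 1425.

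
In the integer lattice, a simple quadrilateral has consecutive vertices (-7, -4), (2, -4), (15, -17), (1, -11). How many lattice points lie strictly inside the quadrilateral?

Using the shoelace formula, 2A = |[(-7)·(-4) − 2·(-4)] + [2·(-17) − 15·(-4)] + [15·(-11) − 1·(-17)] + [1·(-4) − (-7)·(-11)]| = 167, so the area is 167/2.
Along each edge there are gcd(|Δx|,|Δy|)+1 lattice points, so counting each shared vertex once the boundary has gcd(9,0) + gcd(13,13) + gcd(14,6) + gcd(8,7) = 9+13+2+1 = 25.
Pick's theorem gives I = A − B/2 + 1 = 167/2 − 25/2 + 1 = 72.

72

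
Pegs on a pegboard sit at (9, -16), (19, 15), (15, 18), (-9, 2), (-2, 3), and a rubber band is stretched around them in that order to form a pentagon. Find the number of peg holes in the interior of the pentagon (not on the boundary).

Using the shoelace formula, 2A = |[9·15 − 19·(-16)] + [19·18 − 15·15] + [15·2 − (-9)·18] + [(-9)·3 − (-2)·2] + [(-2)·(-16) − 9·3]| = 730, so the area is 365.
The number of boundary lattice points is Σ gcd(|Δx|,|Δy|) = gcd(10,31) + gcd(4,3) + gcd(24,16) + gcd(7,1) + gcd(11,19) = 1+1+8+1+1 = 12.
By Pick's theorem A = I + B/2 − 1, so I = 365 − 12/2 + 1 = 360.

360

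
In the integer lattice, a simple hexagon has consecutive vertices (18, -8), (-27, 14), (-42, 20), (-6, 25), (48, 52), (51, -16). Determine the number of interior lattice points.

2933

The shoelace formula gives twice the area as |[18·14 − (-27)·(-8)] + [(-27)·20 − (-42)·14] + [(-42)·25 − (-6)·20] + [(-6)·52 − 48·25] + [48·(-16) − 51·52] + [51·(-8) − 18·(-16)]| = 5898, so the area is 2949.
Summing gcd(|Δx|,|Δy|) over the edges gives the boundary count: gcd(45,22) + gcd(15,6) + gcd(36,5) + gcd(54,27) + gcd(3,68) + gcd(33,8) = 1+3+1+27+1+1 = 34.
By Pick's theorem A = I + B/2 − 1, so I = 2949 − 34/2 + 1 = 2933.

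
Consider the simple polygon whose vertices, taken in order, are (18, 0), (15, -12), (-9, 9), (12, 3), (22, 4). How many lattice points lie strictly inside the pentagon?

201

The shoelace formula gives twice the area as |(18·(-12) − 15·0) + (15·9 − (-9)·(-12)) + ((-9)·3 − 12·9) + (12·4 − 22·3) + (22·0 − 18·4)| = 414, so the area is 207.
Summing gcd(|Δx|,|Δy|) over the edges gives the boundary count: gcd(3,12) + gcd(24,21) + gcd(21,6) + gcd(10,1) + gcd(4,4) = 3+3+3+1+4 = 14.
Pick's theorem gives I = A − B/2 + 1 = 207 − 14/2 + 1 = 201.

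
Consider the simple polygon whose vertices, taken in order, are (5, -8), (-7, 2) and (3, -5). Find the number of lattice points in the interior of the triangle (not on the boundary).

The shoelace formula gives twice the area as |(5·2 − (-7)·(-8)) + ((-7)·(-5) − 3·2) + (3·(-8) − 5·(-5))| = 16, so the area is 8.
The number of boundary lattice points is Σ gcd(|Δx|,|Δy|) = gcd(12,10) + gcd(10,7) + gcd(2,3) = 2+1+1 = 4.
Pick's theorem gives I = A − B/2 + 1 = 8 − 4/2 + 1 = 7.

7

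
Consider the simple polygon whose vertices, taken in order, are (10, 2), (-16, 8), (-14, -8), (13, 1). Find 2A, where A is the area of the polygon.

458

Using the shoelace formula, 2A = |[10·8 − (-16)·2] + [(-16)·(-8) − (-14)·8] + [(-14)·1 − 13·(-8)] + [13·2 − 10·1]| = 458, so the area is 229.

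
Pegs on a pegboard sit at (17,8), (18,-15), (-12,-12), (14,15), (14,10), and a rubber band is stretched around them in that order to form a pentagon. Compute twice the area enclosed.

935

By the shoelace formula, twice the signed area is |(17·(-15) − 18·8) + (18·(-12) − (-12)·(-15)) + ((-12)·15 − 14·(-12)) + (14·10 − 14·15) + (14·8 − 17·10)| = 935, so the area is 935/2.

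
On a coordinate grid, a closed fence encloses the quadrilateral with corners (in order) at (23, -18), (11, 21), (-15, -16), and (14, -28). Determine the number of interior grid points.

The shoelace formula gives twice the area as |[23·21 − 11·(-18)] + [11·(-16) − (-15)·21] + [(-15)·(-28) − 14·(-16)] + [14·(-18) − 23·(-28)]| = 1856, so the area is 928.
Summing gcd(|Δx|,|Δy|) over the edges gives the boundary count: gcd(12,39) + gcd(26,37) + gcd(29,12) + gcd(9,10) = 3+1+1+1 = 6.
Pick's theorem gives I = A − B/2 + 1 = 928 − 6/2 + 1 = 926.

926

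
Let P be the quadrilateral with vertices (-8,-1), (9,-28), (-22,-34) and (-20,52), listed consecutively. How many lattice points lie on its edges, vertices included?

Summing gcd(|Δx|,|Δy|) over the edges gives the boundary count: gcd(17,27) + gcd(31,6) + gcd(2,86) + gcd(12,53) = 1+1+2+1 = 5.

5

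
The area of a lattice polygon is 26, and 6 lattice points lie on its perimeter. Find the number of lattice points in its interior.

From Pick's theorem, I = A − B/2 + 1 = 26 − 6/2 + 1 = 24.

24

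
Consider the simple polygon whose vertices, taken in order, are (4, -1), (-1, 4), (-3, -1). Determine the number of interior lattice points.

The shoelace formula gives twice the area as |[4·4 − (-1)·(-1)] + [(-1)·(-1) − (-3)·4] + [(-3)·(-1) − 4·(-1)]| = 35, so the area is 17.5.
Along each edge there are gcd(|Δx|,|Δy|)+1 lattice points, so counting each shared vertex once the boundary has gcd(5,5) + gcd(2,5) + gcd(7,0) = 5+1+7 = 13.
Pick's theorem gives I = A − B/2 + 1 = 17.5 − 13/2 + 1 = 12.

12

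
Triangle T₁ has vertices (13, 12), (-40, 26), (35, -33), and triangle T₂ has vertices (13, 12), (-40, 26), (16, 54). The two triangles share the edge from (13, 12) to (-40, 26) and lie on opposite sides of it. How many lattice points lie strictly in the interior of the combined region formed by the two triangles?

The union is the simple quadrilateral with vertices (13, 12), (35, -33), (-40, 26), (16, 54) in order.
Using the shoelace formula, 2A = |[13·(-33) − 35·12] + [35·26 − (-40)·(-33)] + [(-40)·54 − 16·26] + [16·12 − 13·54]| = 4345, so the area is 4345/2.
The number of boundary lattice points is Σ gcd(|Δx|,|Δy|) = gcd(22,45) + gcd(75,59) + gcd(56,28) + gcd(3,42) = 1+1+28+3 = 33.
By Pick's theorem I = A − B/2 + 1 = 4345/2 − 33/2 + 1 = 2157.

2157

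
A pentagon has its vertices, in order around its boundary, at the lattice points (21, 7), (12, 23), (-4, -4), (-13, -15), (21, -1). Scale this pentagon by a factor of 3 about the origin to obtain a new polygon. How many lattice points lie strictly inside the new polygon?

4243

By the shoelace formula, twice the signed area is |(21·23 − 12·7) + (12·(-4) − (-4)·23) + ((-4)·(-15) − (-13)·(-4)) + ((-13)·(-1) − 21·(-15)) + (21·7 − 21·(-1))| = 947, so the area is 473.5.
Summing gcd(|Δx|,|Δy|) over the edges gives the boundary count: gcd(9,16) + gcd(16,27) + gcd(9,11) + gcd(34,14) + gcd(0,8) = 1+1+1+2+8 = 13.
Scaling by 3 multiplies the area by 3² = 9 (so the new area is 8523/2) and multiplies the boundary lattice-point count by 3, giving 39.
By Pick's theorem, the interior count of the dilated polygon is 8523/2 − 39/2 + 1 = 4243.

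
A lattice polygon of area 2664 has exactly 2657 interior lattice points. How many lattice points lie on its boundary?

Pick's theorem gives A = I + B/2 − 1, so B = 2(A − I + 1) = 2(2664 − 2657 + 1) = 16.

16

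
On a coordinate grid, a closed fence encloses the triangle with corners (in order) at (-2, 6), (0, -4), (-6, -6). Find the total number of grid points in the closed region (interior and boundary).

37

Using the shoelace formula, 2A = |[(-2)·(-4) − 0·6] + [0·(-6) − (-6)·(-4)] + [(-6)·6 − (-2)·(-6)]| = 64, so the area is 32.
The number of boundary lattice points is Σ gcd(|Δx|,|Δy|) = gcd(2,10) + gcd(6,2) + gcd(4,12) = 2+2+4 = 8.
Pick's theorem gives I = A − B/2 + 1 = 32 − 8/2 + 1 = 29, so the closed region contains I + B = 29 + 8 = 37 lattice points.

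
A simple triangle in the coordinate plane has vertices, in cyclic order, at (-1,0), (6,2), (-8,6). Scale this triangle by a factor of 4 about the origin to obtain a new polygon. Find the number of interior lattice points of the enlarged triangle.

441

By the shoelace formula, twice the signed area is |((-1)·2 − 6·0) + (6·6 − (-8)·2) + ((-8)·0 − (-1)·6)| = 56, so the area is 28.
Along each edge there are gcd(|Δx|,|Δy|)+1 lattice points, so counting each shared vertex once the boundary has gcd(7,2) + gcd(14,4) + gcd(7,6) = 1+2+1 = 4.
Scaling by 4 multiplies the area by 4² = 16 (so the new area is 448) and multiplies the boundary lattice-point count by 4, giving 16.
By Pick's theorem, the interior count of the dilated polygon is 448 − 16/2 + 1 = 441.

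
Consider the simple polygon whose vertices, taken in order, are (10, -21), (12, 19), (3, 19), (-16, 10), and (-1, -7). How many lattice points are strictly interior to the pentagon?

The shoelace formula gives twice the area as |[10·19 − 12·(-21)] + [12·19 − 3·19] + [3·10 − (-16)·19] + [(-16)·(-7) − (-1)·10] + [(-1)·(-21) − 10·(-7)]| = 1160, so the area is 580.
Summing gcd(|Δx|,|Δy|) over the edges gives the boundary count: gcd(2,40) + gcd(9,0) + gcd(19,9) + gcd(15,17) + gcd(11,14) = 2+9+1+1+1 = 14.
By Pick's theorem A = I + B/2 − 1, so I = 580 − 14/2 + 1 = 574.

574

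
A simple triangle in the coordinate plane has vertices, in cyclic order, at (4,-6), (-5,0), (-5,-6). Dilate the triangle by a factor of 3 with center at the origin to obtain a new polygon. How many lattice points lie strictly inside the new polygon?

Using the shoelace formula, 2A = |(4·0 − (-5)·(-6)) + ((-5)·(-6) − (-5)·0) + ((-5)·(-6) − 4·(-6))| = 54, so the area is 27.
The number of boundary lattice points is Σ gcd(|Δx|,|Δy|) = gcd(9,6) + gcd(0,6) + gcd(9,0) = 3+6+9 = 18.
Scaling by 3 multiplies the area by 3² = 9 (so the new area is 243) and multiplies the boundary lattice-point count by 3, giving 54.
By Pick's theorem, the interior count of the dilated polygon is 243 − 54/2 + 1 = 217.

217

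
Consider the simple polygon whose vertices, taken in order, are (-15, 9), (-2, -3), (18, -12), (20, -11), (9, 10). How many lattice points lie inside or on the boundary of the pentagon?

360

By the shoelace formula, twice the signed area is |((-15)·(-3) − (-2)·9) + ((-2)·(-12) − 18·(-3)) + (18·(-11) − 20·(-12)) + (20·10 − 9·(-11)) + (9·9 − (-15)·10)| = 713, so the area is 713/2.
Summing gcd(|Δx|,|Δy|) over the edges gives the boundary count: gcd(13,12) + gcd(20,9) + gcd(2,1) + gcd(11,21) + gcd(24,1) = 1+1+1+1+1 = 5.
Pick's theorem gives I = A − B/2 + 1 = 713/2 − 5/2 + 1 = 355, so the closed region contains I + B = 355 + 5 = 360 lattice points.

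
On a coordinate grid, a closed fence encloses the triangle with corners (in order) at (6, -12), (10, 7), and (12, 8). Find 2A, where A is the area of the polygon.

34

By the shoelace formula, twice the signed area is |[6·7 − 10·(-12)] + [10·8 − 12·7] + [12·(-12) − 6·8]| = 34, so the area is 17.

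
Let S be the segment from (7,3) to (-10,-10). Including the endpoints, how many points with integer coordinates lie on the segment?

2

The number of lattice points on a segment between lattice points is gcd(|Δx|,|Δy|) + 1 = gcd(17,13) + 1 = 1 + 1 = 2.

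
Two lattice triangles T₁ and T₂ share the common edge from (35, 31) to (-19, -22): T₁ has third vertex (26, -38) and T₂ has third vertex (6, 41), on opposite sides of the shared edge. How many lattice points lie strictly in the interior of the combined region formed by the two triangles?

The union is the simple quadrilateral with vertices (35, 31), (26, -38), (-19, -22), (6, 41) in order.
By the shoelace formula, twice the signed area is |[35·(-38) − 26·31] + [26·(-22) − (-19)·(-38)] + [(-19)·41 − 6·(-22)] + [6·31 − 35·41]| = 5326, so the area is 2663.
Summing gcd(|Δx|,|Δy|) over the edges gives the boundary count: gcd(9,69) + gcd(45,16) + gcd(25,63) + gcd(29,10) = 3+1+1+1 = 6.
By Pick's theorem I = A − B/2 + 1 = 2663 − 6/2 + 1 = 2661.

2661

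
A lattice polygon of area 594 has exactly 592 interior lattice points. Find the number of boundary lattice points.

6

Pick's theorem gives A = I + B/2 − 1, so B = 2(A − I + 1) = 2(594 − 592 + 1) = 6.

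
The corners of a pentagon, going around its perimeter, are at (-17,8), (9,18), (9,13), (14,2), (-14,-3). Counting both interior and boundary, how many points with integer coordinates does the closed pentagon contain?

By the shoelace formula, twice the signed area is |((-17)·18 − 9·8) + (9·13 − 9·18) + (9·2 − 14·13) + (14·(-3) − (-14)·2) + ((-14)·8 − (-17)·(-3))| = 764, so the area is 382.
Along each edge there are gcd(|Δx|,|Δy|)+1 lattice points, so counting each shared vertex once the boundary has gcd(26,10) + gcd(0,5) + gcd(5,11) + gcd(28,5) + gcd(3,11) = 2+5+1+1+1 = 10.
Pick's theorem gives I = A − B/2 + 1 = 382 − 10/2 + 1 = 378, so the closed region contains I + B = 378 + 10 = 388 lattice points.

388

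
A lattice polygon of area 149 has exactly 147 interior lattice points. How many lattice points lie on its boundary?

6

Pick's theorem gives A = I + B/2 − 1, so B = 2(A − I + 1) = 2(149 − 147 + 1) = 6.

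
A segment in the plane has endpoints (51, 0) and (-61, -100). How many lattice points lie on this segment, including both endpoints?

The number of lattice points on a segment between lattice points is gcd(|Δx|,|Δy|) + 1 = gcd(112,100) + 1 = 4 + 1 = 5.

5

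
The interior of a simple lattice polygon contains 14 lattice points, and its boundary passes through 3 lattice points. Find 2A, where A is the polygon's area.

By Pick's theorem, A = I + B/2 − 1 = 14 + 3/2 − 1 = 29/2.
Hence 2A = 29.

29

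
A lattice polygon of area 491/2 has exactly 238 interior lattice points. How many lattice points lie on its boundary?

Pick's theorem gives A = I + B/2 − 1, so B = 2(A − I + 1) = 2(491/2 − 238 + 1) = 17.

17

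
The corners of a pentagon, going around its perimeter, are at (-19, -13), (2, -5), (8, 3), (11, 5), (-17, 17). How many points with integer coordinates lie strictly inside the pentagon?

By the shoelace formula, twice the signed area is |[(-19)·(-5) − 2·(-13)] + [2·3 − 8·(-5)] + [8·5 − 11·3] + [11·17 − (-17)·5] + [(-17)·(-13) − (-19)·17]| = 990, so the area is 495.
Summing gcd(|Δx|,|Δy|) over the edges gives the boundary count: gcd(21,8) + gcd(6,8) + gcd(3,2) + gcd(28,12) + gcd(2,30) = 1+2+1+4+2 = 10.
By Pick's theorem A = I + B/2 − 1, so I = 495 − 10/2 + 1 = 491.

491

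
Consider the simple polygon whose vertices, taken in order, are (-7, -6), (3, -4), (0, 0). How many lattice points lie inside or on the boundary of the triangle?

26

Using the shoelace formula, 2A = |((-7)·(-4) − 3·(-6)) + (3·0 − 0·(-4)) + (0·(-6) − (-7)·0)| = 46, so the area is 23.
The number of boundary lattice points is Σ gcd(|Δx|,|Δy|) = gcd(10,2) + gcd(3,4) + gcd(7,6) = 2+1+1 = 4.
Pick's theorem gives I = A − B/2 + 1 = 23 − 4/2 + 1 = 22, so the closed region contains I + B = 22 + 4 = 26 lattice points.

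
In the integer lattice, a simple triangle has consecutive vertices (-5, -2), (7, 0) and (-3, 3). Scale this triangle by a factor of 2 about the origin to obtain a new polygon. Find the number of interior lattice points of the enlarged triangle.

Using the shoelace formula, 2A = |((-5)·0 − 7·(-2)) + (7·3 − (-3)·0) + ((-3)·(-2) − (-5)·3)| = 56, so the area is 28.
Along each edge there are gcd(|Δx|,|Δy|)+1 lattice points, so counting each shared vertex once the boundary has gcd(12,2) + gcd(10,3) + gcd(2,5) = 2+1+1 = 4.
Scaling by 2 multiplies the area by 2² = 4 (so the new area is 112) and multiplies the boundary lattice-point count by 2, giving 8.
By Pick's theorem, the interior count of the dilated polygon is 112 − 8/2 + 1 = 109.

109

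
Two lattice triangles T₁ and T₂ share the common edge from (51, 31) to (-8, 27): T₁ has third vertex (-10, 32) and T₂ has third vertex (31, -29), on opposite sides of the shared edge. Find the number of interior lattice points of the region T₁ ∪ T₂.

The union is the simple quadrilateral with vertices (51, 31), (-10, 32), (-8, 27), (31, -29) in order.
By the shoelace formula, twice the signed area is |(51·32 − (-10)·31) + ((-10)·27 − (-8)·32) + ((-8)·(-29) − 31·27) + (31·31 − 51·(-29))| = 3763, so the area is 3763/2.
The number of boundary lattice points is Σ gcd(|Δx|,|Δy|) = gcd(61,1) + gcd(2,5) + gcd(39,56) + gcd(20,60) = 1+1+1+20 = 23.
By Pick's theorem I = A − B/2 + 1 = 3763/2 − 23/2 + 1 = 1871.

1871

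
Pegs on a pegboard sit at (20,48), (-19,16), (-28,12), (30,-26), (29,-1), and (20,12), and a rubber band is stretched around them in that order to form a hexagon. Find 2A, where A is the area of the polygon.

The shoelace formula gives twice the area as |[20·16 − (-19)·48] + [(-19)·12 − (-28)·16] + [(-28)·(-26) − 30·12] + [30·(-1) − 29·(-26)] + [29·12 − 20·(-1)] + [20·48 − 20·12]| = 3632, so the area is 1816.

3632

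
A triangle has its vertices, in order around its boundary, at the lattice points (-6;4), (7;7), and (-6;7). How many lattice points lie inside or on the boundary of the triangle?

Using the shoelace formula, 2A = |[(-6)·7 − 7·4] + [7·7 − (-6)·7] + [(-6)·4 − (-6)·7]| = 39, so the area is 19.5.
Along each edge there are gcd(|Δx|,|Δy|)+1 lattice points, so counting each shared vertex once the boundary has gcd(13,3) + gcd(13,0) + gcd(0,3) = 1+13+3 = 17.
Pick's theorem gives I = A − B/2 + 1 = 19.5 − 17/2 + 1 = 12, so the closed region contains I + B = 12 + 17 = 29 lattice points.

29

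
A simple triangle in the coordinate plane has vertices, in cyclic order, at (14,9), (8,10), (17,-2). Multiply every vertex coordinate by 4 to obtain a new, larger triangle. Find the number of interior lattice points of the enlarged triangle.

By the shoelace formula, twice the signed area is |(14·10 − 8·9) + (8·(-2) − 17·10) + (17·9 − 14·(-2))| = 63, so the area is 31.5.
The number of boundary lattice points is Σ gcd(|Δx|,|Δy|) = gcd(6,1) + gcd(9,12) + gcd(3,11) = 1+3+1 = 5.
Scaling by 4 multiplies the area by 4² = 16 (so the new area is 504) and multiplies the boundary lattice-point count by 4, giving 20.
By Pick's theorem, the interior count of the dilated polygon is 504 − 20/2 + 1 = 495.

495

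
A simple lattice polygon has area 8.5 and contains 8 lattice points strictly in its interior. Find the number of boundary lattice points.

3

Pick's theorem gives A = I + B/2 − 1, so B = 2(A − I + 1) = 2(8.5 − 8 + 1) = 3.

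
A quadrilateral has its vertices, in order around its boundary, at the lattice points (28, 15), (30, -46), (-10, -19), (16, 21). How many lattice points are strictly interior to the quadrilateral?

By the shoelace formula, twice the signed area is |[28·(-46) − 30·15] + [30·(-19) − (-10)·(-46)] + [(-10)·21 − 16·(-19)] + [16·15 − 28·21]| = 3022, so the area is 1511.
Along each edge there are gcd(|Δx|,|Δy|)+1 lattice points, so counting each shared vertex once the boundary has gcd(2,61) + gcd(40,27) + gcd(26,40) + gcd(12,6) = 1+1+2+6 = 10.
By Pick's theorem A = I + B/2 − 1, so I = 1511 − 10/2 + 1 = 1507.

1507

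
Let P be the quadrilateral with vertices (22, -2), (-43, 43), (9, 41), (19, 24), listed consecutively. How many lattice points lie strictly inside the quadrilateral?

By the shoelace formula, twice the signed area is |(22·43 − (-43)·(-2)) + ((-43)·41 − 9·43) + (9·24 − 19·41) + (19·(-2) − 22·24)| = 2419, so the area is 1209.5.
Summing gcd(|Δx|,|Δy|) over the edges gives the boundary count: gcd(65,45) + gcd(52,2) + gcd(10,17) + gcd(3,26) = 5+2+1+1 = 9.
By Pick's theorem A = I + B/2 − 1, so I = 1209.5 − 9/2 + 1 = 1206.

1206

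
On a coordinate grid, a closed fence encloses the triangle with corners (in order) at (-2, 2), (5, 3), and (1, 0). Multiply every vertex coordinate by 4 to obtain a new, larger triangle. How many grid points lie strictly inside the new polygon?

The shoelace formula gives twice the area as |[(-2)·3 − 5·2] + [5·0 − 1·3] + [1·2 − (-2)·0]| = 17, so the area is 17/2.
Along each edge there are gcd(|Δx|,|Δy|)+1 lattice points, so counting each shared vertex once the boundary has gcd(7,1) + gcd(4,3) + gcd(3,2) = 1+1+1 = 3.
Scaling by 4 multiplies the area by 4² = 16 (so the new area is 136) and multiplies the boundary lattice-point count by 4, giving 12.
By Pick's theorem, the interior count of the dilated polygon is 136 − 12/2 + 1 = 131.

131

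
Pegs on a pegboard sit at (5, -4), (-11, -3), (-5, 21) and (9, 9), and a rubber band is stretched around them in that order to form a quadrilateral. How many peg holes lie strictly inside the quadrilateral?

Using the shoelace formula, 2A = |(5·(-3) − (-11)·(-4)) + ((-11)·21 − (-5)·(-3)) + ((-5)·9 − 9·21) + (9·(-4) − 5·9)| = 620, so the area is 310.
Along each edge there are gcd(|Δx|,|Δy|)+1 lattice points, so counting each shared vertex once the boundary has gcd(16,1) + gcd(6,24) + gcd(14,12) + gcd(4,13) = 1+6+2+1 = 10.
Pick's theorem gives I = A − B/2 + 1 = 310 − 10/2 + 1 = 306.

306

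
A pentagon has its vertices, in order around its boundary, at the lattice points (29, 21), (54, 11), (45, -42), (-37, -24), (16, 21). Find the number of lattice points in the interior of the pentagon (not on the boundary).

3429

By the shoelace formula, twice the signed area is |[29·11 − 54·21] + [54·(-42) − 45·11] + [45·(-24) − (-37)·(-42)] + [(-37)·21 − 16·(-24)] + [16·21 − 29·21]| = 6878, so the area is 3439.
Along each edge there are gcd(|Δx|,|Δy|)+1 lattice points, so counting each shared vertex once the boundary has gcd(25,10) + gcd(9,53) + gcd(82,18) + gcd(53,45) + gcd(13,0) = 5+1+2+1+13 = 22.
By Pick's theorem A = I + B/2 − 1, so I = 3439 − 22/2 + 1 = 3429.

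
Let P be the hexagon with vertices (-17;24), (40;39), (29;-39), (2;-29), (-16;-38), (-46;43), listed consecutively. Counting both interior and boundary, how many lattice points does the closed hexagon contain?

The shoelace formula gives twice the area as |((-17)·39 − 40·24) + (40·(-39) − 29·39) + (29·(-29) − 2·(-39)) + (2·(-38) − (-16)·(-29)) + ((-16)·43 − (-46)·(-38)) + ((-46)·24 − (-17)·43)| = 8426, so the area is 4213.
Along each edge there are gcd(|Δx|,|Δy|)+1 lattice points, so counting each shared vertex once the boundary has gcd(57,15) + gcd(11,78) + gcd(27,10) + gcd(18,9) + gcd(30,81) + gcd(29,19) = 3+1+1+9+3+1 = 18.
Pick's theorem gives I = A − B/2 + 1 = 4213 − 18/2 + 1 = 4205, so the closed region contains I + B = 4205 + 18 = 4223 lattice points.

4223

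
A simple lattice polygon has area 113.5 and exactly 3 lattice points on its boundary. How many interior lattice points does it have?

From Pick's theorem, I = A − B/2 + 1 = 113.5 − 3/2 + 1 = 113.

113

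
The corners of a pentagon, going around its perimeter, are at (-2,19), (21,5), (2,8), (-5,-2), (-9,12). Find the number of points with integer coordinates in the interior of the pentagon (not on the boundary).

215

By the shoelace formula, twice the signed area is |((-2)·5 − 21·19) + (21·8 − 2·5) + (2·(-2) − (-5)·8) + ((-5)·12 − (-9)·(-2)) + ((-9)·19 − (-2)·12)| = 440, so the area is 220.
The number of boundary lattice points is Σ gcd(|Δx|,|Δy|) = gcd(23,14) + gcd(19,3) + gcd(7,10) + gcd(4,14) + gcd(7,7) = 1+1+1+2+7 = 12.
Pick's theorem gives I = A − B/2 + 1 = 220 − 12/2 + 1 = 215.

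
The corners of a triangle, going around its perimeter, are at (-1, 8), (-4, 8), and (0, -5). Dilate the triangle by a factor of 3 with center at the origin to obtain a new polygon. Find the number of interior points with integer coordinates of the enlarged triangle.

169

By the shoelace formula, twice the signed area is |[(-1)·8 − (-4)·8] + [(-4)·(-5) − 0·8] + [0·8 − (-1)·(-5)]| = 39, so the area is 19.5.
Summing gcd(|Δx|,|Δy|) over the edges gives the boundary count: gcd(3,0) + gcd(4,13) + gcd(1,13) = 3+1+1 = 5.
Scaling by 3 multiplies the area by 3² = 9 (so the new area is 175.5) and multiplies the boundary lattice-point count by 3, giving 15.
By Pick's theorem, the interior count of the dilated polygon is 175.5 − 15/2 + 1 = 169.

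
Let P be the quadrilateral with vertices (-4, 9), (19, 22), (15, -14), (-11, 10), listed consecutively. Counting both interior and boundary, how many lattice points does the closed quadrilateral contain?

464

Using the shoelace formula, 2A = |((-4)·22 − 19·9) + (19·(-14) − 15·22) + (15·10 − (-11)·(-14)) + ((-11)·9 − (-4)·10)| = 918, so the area is 459.
Summing gcd(|Δx|,|Δy|) over the edges gives the boundary count: gcd(23,13) + gcd(4,36) + gcd(26,24) + gcd(7,1) = 1+4+2+1 = 8.
Pick's theorem gives I = A − B/2 + 1 = 459 − 8/2 + 1 = 456, so the closed region contains I + B = 456 + 8 = 464 lattice points.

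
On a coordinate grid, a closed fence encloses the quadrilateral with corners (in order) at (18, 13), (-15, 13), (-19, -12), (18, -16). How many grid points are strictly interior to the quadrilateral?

Using the shoelace formula, 2A = |(18·13 − (-15)·13) + ((-15)·(-12) − (-19)·13) + ((-19)·(-16) − 18·(-12)) + (18·13 − 18·(-16))| = 1898, so the area is 949.
Summing gcd(|Δx|,|Δy|) over the edges gives the boundary count: gcd(33,0) + gcd(4,25) + gcd(37,4) + gcd(0,29) = 33+1+1+29 = 64.
By Pick's theorem A = I + B/2 − 1, so I = 949 − 64/2 + 1 = 918.

918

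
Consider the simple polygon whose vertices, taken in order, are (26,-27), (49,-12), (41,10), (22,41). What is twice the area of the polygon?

The shoelace formula gives twice the area as |(26·(-12) − 49·(-27)) + (49·10 − 41·(-12)) + (41·41 − 22·10) + (22·(-27) − 26·41)| = 1794, so the area is 897.

1794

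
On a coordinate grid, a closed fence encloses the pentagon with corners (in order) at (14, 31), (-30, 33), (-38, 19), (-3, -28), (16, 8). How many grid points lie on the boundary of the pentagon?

7

The number of boundary lattice points is Σ gcd(|Δx|,|Δy|) = gcd(44,2) + gcd(8,14) + gcd(35,47) + gcd(19,36) + gcd(2,23) = 2+2+1+1+1 = 7.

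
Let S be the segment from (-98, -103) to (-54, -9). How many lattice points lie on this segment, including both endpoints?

3

The number of lattice points on a segment between lattice points is gcd(|Δx|,|Δy|) + 1 = gcd(44,94) + 1 = 2 + 1 = 3.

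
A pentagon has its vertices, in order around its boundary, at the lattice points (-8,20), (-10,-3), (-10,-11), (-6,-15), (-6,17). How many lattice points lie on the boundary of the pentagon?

46

Along each edge there are gcd(|Δx|,|Δy|)+1 lattice points, so counting each shared vertex once the boundary has gcd(2,23) + gcd(0,8) + gcd(4,4) + gcd(0,32) + gcd(2,3) = 1+8+4+32+1 = 46.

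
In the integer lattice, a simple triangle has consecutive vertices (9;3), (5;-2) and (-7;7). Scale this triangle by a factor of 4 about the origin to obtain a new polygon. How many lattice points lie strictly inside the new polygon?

753

Using the shoelace formula, 2A = |[9·(-2) − 5·3] + [5·7 − (-7)·(-2)] + [(-7)·3 − 9·7]| = 96, so the area is 48.
The number of boundary lattice points is Σ gcd(|Δx|,|Δy|) = gcd(4,5) + gcd(12,9) + gcd(16,4) = 1+3+4 = 8.
Scaling by 4 multiplies the area by 4² = 16 (so the new area is 768) and multiplies the boundary lattice-point count by 4, giving 32.
By Pick's theorem, the interior count of the dilated polygon is 768 − 32/2 + 1 = 753.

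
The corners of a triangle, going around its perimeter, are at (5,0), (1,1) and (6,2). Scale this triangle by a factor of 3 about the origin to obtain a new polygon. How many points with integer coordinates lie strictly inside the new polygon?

Using the shoelace formula, 2A = |(5·1 − 1·0) + (1·2 − 6·1) + (6·0 − 5·2)| = 9, so the area is 9/2.
Summing gcd(|Δx|,|Δy|) over the edges gives the boundary count: gcd(4,1) + gcd(5,1) + gcd(1,2) = 1+1+1 = 3.
Scaling by 3 multiplies the area by 3² = 9 (so the new area is 81/2) and multiplies the boundary lattice-point count by 3, giving 9.
By Pick's theorem, the interior count of the dilated polygon is 81/2 − 9/2 + 1 = 37.

37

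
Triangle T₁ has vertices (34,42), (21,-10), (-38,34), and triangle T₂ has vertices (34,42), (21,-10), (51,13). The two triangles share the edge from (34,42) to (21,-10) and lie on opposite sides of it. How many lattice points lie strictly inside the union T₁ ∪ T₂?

2446

The union is the simple quadrilateral with vertices (34,42), (-38,34), (21,-10), (51,13) in order.
The shoelace formula gives twice the area as |(34·34 − (-38)·42) + ((-38)·(-10) − 21·34) + (21·13 − 51·(-10)) + (51·42 − 34·13)| = 4901, so the area is 2450.5.
Summing gcd(|Δx|,|Δy|) over the edges gives the boundary count: gcd(72,8) + gcd(59,44) + gcd(30,23) + gcd(17,29) = 8+1+1+1 = 11.
By Pick's theorem I = A − B/2 + 1 = 2450.5 − 11/2 + 1 = 2446.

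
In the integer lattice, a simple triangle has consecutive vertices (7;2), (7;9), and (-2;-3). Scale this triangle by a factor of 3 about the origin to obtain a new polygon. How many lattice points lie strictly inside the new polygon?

268

The shoelace formula gives twice the area as |(7·9 − 7·2) + (7·(-3) − (-2)·9) + ((-2)·2 − 7·(-3))| = 63, so the area is 63/2.
Summing gcd(|Δx|,|Δy|) over the edges gives the boundary count: gcd(0,7) + gcd(9,12) + gcd(9,5) = 7+3+1 = 11.
Scaling by 3 multiplies the area by 3² = 9 (so the new area is 283.5) and multiplies the boundary lattice-point count by 3, giving 33.
By Pick's theorem, the interior count of the dilated polygon is 283.5 − 33/2 + 1 = 268.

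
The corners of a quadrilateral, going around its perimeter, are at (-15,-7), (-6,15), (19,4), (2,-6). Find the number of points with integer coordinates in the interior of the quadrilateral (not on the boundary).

400

Using the shoelace formula, 2A = |((-15)·15 − (-6)·(-7)) + ((-6)·4 − 19·15) + (19·(-6) − 2·4) + (2·(-7) − (-15)·(-6))| = 802, so the area is 401.
The number of boundary lattice points is Σ gcd(|Δx|,|Δy|) = gcd(9,22) + gcd(25,11) + gcd(17,10) + gcd(17,1) = 1+1+1+1 = 4.
Pick's theorem gives I = A − B/2 + 1 = 401 − 4/2 + 1 = 400.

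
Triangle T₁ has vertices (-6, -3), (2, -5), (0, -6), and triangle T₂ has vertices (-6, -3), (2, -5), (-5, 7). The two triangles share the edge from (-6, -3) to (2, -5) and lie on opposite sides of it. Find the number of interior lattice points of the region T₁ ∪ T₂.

The union is the simple quadrilateral with vertices (-6, -3), (0, -6), (2, -5), (-5, 7) in order.
Using the shoelace formula, 2A = |[(-6)·(-6) − 0·(-3)] + [0·(-5) − 2·(-6)] + [2·7 − (-5)·(-5)] + [(-5)·(-3) − (-6)·7]| = 94, so the area is 47.
Along each edge there are gcd(|Δx|,|Δy|)+1 lattice points, so counting each shared vertex once the boundary has gcd(6,3) + gcd(2,1) + gcd(7,12) + gcd(1,10) = 3+1+1+1 = 6.
By Pick's theorem I = A − B/2 + 1 = 47 − 6/2 + 1 = 45.

45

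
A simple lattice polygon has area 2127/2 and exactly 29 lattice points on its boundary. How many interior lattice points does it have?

1050

From Pick's theorem, I = A − B/2 + 1 = 2127/2 − 29/2 + 1 = 1050.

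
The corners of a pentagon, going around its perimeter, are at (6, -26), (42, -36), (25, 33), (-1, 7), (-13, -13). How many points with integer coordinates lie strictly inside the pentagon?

1929

Using the shoelace formula, 2A = |[6·(-36) − 42·(-26)] + [42·33 − 25·(-36)] + [25·7 − (-1)·33] + [(-1)·(-13) − (-13)·7] + [(-13)·(-26) − 6·(-13)]| = 3890, so the area is 1945.
Summing gcd(|Δx|,|Δy|) over the edges gives the boundary count: gcd(36,10) + gcd(17,69) + gcd(26,26) + gcd(12,20) + gcd(19,13) = 2+1+26+4+1 = 34.
By Pick's theorem A = I + B/2 − 1, so I = 1945 − 34/2 + 1 = 1929.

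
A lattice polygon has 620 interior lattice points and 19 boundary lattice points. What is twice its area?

1257

Pick's theorem states A = I + B/2 − 1, so A = 620 + 19/2 − 1 = 1257/2.
Hence 2A = 1257.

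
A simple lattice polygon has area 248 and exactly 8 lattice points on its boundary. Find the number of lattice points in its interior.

From Pick's theorem, I = A − B/2 + 1 = 248 − 8/2 + 1 = 245.

245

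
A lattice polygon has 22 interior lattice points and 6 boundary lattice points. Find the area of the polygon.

24

By Pick's theorem, A = I + B/2 − 1 = 22 + 6/2 − 1 = 24.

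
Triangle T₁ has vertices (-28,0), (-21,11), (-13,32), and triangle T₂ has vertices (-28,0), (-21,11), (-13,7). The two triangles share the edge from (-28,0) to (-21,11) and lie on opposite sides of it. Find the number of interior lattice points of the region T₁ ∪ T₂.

85

The union is the simple quadrilateral with vertices (-28,0), (-13,32), (-21,11), (-13,7) in order.
Using the shoelace formula, 2A = |[(-28)·32 − (-13)·0] + [(-13)·11 − (-21)·32] + [(-21)·7 − (-13)·11] + [(-13)·0 − (-28)·7]| = 175, so the area is 175/2.
Summing gcd(|Δx|,|Δy|) over the edges gives the boundary count: gcd(15,32) + gcd(8,21) + gcd(8,4) + gcd(15,7) = 1+1+4+1 = 7.
By Pick's theorem I = A − B/2 + 1 = 175/2 − 7/2 + 1 = 85.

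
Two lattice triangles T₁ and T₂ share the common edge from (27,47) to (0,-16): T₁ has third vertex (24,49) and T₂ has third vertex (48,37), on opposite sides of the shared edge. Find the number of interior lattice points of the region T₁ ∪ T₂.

The union is the simple quadrilateral with vertices (27,47), (24,49), (0,-16), (48,37) in order.
By the shoelace formula, twice the signed area is |[27·49 − 24·47] + [24·(-16) − 0·49] + [0·37 − 48·(-16)] + [48·47 − 27·37]| = 1836, so the area is 918.
Summing gcd(|Δx|,|Δy|) over the edges gives the boundary count: gcd(3,2) + gcd(24,65) + gcd(48,53) + gcd(21,10) = 1+1+1+1 = 4.
By Pick's theorem I = A − B/2 + 1 = 918 − 4/2 + 1 = 917.

917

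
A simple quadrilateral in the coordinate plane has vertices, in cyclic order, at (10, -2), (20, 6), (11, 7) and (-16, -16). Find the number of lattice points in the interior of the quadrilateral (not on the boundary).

149

Using the shoelace formula, 2A = |[10·6 − 20·(-2)] + [20·7 − 11·6] + [11·(-16) − (-16)·7] + [(-16)·(-2) − 10·(-16)]| = 302, so the area is 151.
The number of boundary lattice points is Σ gcd(|Δx|,|Δy|) = gcd(10,8) + gcd(9,1) + gcd(27,23) + gcd(26,14) = 2+1+1+2 = 6.
By Pick's theorem A = I + B/2 − 1, so I = 151 − 6/2 + 1 = 149.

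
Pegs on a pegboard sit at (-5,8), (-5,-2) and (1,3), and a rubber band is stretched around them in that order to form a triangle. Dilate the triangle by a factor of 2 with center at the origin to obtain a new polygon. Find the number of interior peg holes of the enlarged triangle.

109

The shoelace formula gives twice the area as |((-5)·(-2) − (-5)·8) + ((-5)·3 − 1·(-2)) + (1·8 − (-5)·3)| = 60, so the area is 30.
The number of boundary lattice points is Σ gcd(|Δx|,|Δy|) = gcd(0,10) + gcd(6,5) + gcd(6,5) = 10+1+1 = 12.
Scaling by 2 multiplies the area by 2² = 4 (so the new area is 120) and multiplies the boundary lattice-point count by 2, giving 24.
By Pick's theorem, the interior count of the dilated polygon is 120 − 24/2 + 1 = 109.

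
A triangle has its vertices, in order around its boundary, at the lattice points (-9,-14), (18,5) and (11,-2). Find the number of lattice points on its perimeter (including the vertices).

The number of boundary lattice points is Σ gcd(|Δx|,|Δy|) = gcd(27,19) + gcd(7,7) + gcd(20,12) = 1+7+4 = 12.

12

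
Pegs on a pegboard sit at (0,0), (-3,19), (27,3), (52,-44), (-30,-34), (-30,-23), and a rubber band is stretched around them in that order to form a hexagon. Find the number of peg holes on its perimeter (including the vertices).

18

Summing gcd(|Δx|,|Δy|) over the edges gives the boundary count: gcd(3,19) + gcd(30,16) + gcd(25,47) + gcd(82,10) + gcd(0,11) + gcd(30,23) = 1+2+1+2+11+1 = 18.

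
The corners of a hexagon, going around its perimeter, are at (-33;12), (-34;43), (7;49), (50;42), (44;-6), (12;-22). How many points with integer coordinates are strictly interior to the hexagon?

Using the shoelace formula, 2A = |[(-33)·43 − (-34)·12] + [(-34)·49 − 7·43] + [7·42 − 50·49] + [50·(-6) − 44·42] + [44·(-22) − 12·(-6)] + [12·12 − (-33)·(-22)]| = 8760, so the area is 4380.
The number of boundary lattice points is Σ gcd(|Δx|,|Δy|) = gcd(1,31) + gcd(41,6) + gcd(43,7) + gcd(6,48) + gcd(32,16) + gcd(45,34) = 1+1+1+6+16+1 = 26.
By Pick's theorem A = I + B/2 − 1, so I = 4380 − 26/2 + 1 = 4368.

4368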